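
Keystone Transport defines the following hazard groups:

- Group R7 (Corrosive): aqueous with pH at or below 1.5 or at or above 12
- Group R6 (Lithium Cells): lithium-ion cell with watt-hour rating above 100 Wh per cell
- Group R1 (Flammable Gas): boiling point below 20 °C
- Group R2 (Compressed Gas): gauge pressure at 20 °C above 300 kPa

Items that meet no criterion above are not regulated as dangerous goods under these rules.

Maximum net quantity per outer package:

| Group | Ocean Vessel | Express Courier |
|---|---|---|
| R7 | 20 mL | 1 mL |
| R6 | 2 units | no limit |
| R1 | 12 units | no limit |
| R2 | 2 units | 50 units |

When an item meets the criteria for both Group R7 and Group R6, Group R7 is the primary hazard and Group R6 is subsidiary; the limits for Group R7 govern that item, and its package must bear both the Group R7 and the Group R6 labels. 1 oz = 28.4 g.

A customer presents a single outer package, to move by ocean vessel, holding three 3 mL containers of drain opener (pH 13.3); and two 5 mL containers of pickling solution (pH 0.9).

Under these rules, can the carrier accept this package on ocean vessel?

The drain opener has pH 13.3, which is ≥ 12, so it is Group R7 (Corrosive).
The pickling solution has pH 0.9, which is ≤ 1.5, so it is Group R7 (Corrosive).
Group R7 net quantity: (three 3 mL containers = 9 mL) + (two 5 mL containers = 10 mL) = 19 mL.
19 mL ≤ 20 mL (ocean vessel limit, Group R7) — within limit.

Yes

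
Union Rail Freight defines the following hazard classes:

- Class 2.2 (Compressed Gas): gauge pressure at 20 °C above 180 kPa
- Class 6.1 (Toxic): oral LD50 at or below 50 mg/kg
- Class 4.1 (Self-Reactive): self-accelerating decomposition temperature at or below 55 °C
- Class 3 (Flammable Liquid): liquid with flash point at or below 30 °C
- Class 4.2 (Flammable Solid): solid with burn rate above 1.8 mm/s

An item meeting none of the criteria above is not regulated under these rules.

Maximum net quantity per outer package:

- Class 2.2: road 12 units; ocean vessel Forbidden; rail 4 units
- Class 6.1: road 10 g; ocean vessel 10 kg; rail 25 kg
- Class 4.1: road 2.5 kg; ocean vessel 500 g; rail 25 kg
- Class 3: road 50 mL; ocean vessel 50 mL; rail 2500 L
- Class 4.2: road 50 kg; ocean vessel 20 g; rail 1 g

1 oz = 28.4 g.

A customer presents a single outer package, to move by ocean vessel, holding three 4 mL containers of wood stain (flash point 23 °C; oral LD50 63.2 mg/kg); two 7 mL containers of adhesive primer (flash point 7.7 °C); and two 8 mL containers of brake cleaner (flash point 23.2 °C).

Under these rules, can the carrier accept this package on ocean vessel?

Yes

Flash point 23 °C meets the Class 3 criterion (Flammable Liquid), so the wood stain is Class 3.
Flash point 7.7 °C meets the Class 3 criterion (Flammable Liquid), so the adhesive primer is Class 3.
With flash point 23.2 °C (≤ 30 °C), the brake cleaner falls in Class 3.
Class 3 net quantity: (three 4 mL containers = 12 mL) + (two 7 mL containers = 14 mL) + (two 8 mL containers = 16 mL) = 42 mL.
That is within the Class 3 ocean vessel limit of 50 mL.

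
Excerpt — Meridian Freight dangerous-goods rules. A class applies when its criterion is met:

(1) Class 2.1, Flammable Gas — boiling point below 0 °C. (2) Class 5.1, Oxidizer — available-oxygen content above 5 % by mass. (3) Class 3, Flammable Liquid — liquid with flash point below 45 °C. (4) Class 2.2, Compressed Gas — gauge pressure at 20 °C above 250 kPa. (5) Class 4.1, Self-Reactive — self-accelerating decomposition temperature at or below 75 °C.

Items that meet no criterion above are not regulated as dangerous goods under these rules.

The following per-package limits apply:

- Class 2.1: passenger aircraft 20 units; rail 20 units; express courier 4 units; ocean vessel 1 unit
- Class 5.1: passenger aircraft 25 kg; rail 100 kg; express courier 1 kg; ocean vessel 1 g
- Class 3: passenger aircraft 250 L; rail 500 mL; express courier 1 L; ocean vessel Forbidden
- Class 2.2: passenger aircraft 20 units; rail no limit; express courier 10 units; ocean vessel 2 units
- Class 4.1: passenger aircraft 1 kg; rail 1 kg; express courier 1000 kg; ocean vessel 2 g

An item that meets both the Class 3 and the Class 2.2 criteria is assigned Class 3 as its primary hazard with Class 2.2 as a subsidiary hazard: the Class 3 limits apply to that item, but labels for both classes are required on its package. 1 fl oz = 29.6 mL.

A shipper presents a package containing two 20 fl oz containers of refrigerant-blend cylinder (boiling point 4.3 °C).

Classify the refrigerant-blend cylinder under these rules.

Not regulated

boiling point 4.3 °C is not below 0 °C, so Class 2.1 does not apply.
No criterion is met, so the item is not regulated.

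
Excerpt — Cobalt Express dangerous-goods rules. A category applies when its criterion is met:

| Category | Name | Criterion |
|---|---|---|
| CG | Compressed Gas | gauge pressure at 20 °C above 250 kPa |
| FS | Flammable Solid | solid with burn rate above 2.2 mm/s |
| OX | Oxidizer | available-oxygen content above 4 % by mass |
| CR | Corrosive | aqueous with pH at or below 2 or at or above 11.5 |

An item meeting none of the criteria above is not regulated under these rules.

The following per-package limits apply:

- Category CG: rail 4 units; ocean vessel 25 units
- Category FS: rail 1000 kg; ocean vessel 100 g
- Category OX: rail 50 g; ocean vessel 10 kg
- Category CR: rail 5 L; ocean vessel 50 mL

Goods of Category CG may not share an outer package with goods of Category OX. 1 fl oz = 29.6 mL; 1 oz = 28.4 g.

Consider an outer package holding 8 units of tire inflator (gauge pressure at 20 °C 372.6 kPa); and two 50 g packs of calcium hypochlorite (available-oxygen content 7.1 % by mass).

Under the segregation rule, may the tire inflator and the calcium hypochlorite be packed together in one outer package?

With gauge pressure at 20 °C 372.6 kPa (> 250 kPa), the tire inflator falls in Category CG.
Calcium hypochlorite: available-oxygen content 7.1 % by mass > 4 % by mass → Category OX (Oxidizer).
Category CG and Category OX may not share an outer package.

No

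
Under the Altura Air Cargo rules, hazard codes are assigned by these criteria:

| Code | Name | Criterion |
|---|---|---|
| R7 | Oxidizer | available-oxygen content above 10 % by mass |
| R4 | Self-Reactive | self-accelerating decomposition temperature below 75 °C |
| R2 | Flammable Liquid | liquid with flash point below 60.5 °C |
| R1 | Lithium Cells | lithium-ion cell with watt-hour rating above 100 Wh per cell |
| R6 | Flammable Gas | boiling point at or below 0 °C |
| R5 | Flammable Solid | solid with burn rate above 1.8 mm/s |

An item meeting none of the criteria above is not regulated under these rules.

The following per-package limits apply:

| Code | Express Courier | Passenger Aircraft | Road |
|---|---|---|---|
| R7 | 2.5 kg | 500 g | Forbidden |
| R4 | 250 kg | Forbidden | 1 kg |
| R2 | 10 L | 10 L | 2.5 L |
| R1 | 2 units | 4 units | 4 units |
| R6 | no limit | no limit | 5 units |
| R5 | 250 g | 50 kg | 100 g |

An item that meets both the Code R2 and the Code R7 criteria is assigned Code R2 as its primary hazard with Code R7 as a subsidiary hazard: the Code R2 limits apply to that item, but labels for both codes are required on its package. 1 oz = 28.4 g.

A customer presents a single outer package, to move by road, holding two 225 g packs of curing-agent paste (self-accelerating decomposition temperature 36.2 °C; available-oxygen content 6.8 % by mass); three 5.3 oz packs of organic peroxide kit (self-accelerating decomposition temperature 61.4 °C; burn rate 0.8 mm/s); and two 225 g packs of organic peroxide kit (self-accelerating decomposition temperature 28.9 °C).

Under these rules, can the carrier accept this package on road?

No

With self-accelerating decomposition temperature 36.2 °C (< 75 °C), the curing-agent paste falls in Code R4.
Self-accelerating decomposition temperature 61.4 °C meets the Code R4 criterion (Self-Reactive), so the organic peroxide kit is Code R4.
With self-accelerating decomposition temperature 28.9 °C (< 75 °C), the organic peroxide kit falls in Code R4.
Code R4 net quantity: (two 225 g packs = 450 g) + (three 5.3 oz packs = 451.56 g) + (two 225 g packs = 450 g) = 1351.56 g.
1351.56 g > 1 kg (road limit, Code R4) — over the limit.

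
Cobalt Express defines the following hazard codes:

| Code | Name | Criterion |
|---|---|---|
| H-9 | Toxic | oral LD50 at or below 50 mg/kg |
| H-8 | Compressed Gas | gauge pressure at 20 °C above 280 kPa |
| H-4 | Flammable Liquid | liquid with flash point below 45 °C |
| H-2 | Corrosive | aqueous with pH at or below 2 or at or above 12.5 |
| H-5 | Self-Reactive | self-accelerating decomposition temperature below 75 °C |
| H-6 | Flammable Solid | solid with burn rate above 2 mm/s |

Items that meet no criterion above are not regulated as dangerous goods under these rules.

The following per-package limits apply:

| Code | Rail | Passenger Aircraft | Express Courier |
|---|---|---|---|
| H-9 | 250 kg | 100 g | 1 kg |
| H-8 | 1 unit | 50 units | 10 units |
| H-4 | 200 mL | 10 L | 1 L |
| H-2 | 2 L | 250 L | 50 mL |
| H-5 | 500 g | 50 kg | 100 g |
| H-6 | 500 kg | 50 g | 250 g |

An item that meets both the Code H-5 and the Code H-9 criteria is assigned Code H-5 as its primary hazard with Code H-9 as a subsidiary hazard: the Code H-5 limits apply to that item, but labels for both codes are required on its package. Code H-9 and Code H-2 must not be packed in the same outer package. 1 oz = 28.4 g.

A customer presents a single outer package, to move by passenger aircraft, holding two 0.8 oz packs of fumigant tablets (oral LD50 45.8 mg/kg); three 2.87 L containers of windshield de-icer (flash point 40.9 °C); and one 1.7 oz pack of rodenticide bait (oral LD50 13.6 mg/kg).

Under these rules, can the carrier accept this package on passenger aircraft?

Yes

With oral LD50 45.8 mg/kg (≤ 50 mg/kg), the fumigant tablets fall in Code H-9.
With flash point 40.9 °C (< 45 °C), the windshield de-icer falls in Code H-4.
With oral LD50 13.6 mg/kg (≤ 50 mg/kg), the rodenticide bait falls in Code H-9.
Total Code H-9: (two 0.8 oz packs = 45.44 g) + (one 1.7 oz pack = 48.28 g) = 93.72 g.
93.72 g is within the passenger aircraft limit of 100 g for Code H-9.
Code H-4 quantity: three 2.87 L containers = 8.61 L.
That is within the Code H-4 passenger aircraft limit of 10 L.
The segregation rule (Code H-9 with Code H-2) does not apply to Code H-9 with Code H-4.
Every hazard code is within its passenger aircraft limit and no segregation rule is violated.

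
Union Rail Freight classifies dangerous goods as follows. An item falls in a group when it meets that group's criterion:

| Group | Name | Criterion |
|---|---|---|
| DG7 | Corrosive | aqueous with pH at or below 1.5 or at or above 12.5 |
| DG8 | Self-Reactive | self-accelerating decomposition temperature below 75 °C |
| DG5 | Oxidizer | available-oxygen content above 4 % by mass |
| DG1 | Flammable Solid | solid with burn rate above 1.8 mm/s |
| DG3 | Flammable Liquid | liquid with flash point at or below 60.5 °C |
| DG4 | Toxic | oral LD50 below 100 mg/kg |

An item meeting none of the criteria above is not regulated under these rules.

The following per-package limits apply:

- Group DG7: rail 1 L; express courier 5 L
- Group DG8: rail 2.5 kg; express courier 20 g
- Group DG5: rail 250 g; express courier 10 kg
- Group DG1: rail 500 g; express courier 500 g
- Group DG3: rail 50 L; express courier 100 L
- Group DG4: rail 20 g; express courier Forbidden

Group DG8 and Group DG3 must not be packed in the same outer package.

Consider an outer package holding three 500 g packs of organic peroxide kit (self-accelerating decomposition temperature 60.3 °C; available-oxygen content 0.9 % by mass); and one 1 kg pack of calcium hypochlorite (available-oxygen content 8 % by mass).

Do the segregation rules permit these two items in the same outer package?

Self-accelerating decomposition temperature 60.3 °C meets the Group DG8 criterion (Self-Reactive), so the organic peroxide kit is Group DG8.
Calcium hypochlorite: available-oxygen content 8 % by mass > 4 % by mass → Group DG5 (Oxidizer).
No segregation rule bars Group DG8 with Group DG5.

Yes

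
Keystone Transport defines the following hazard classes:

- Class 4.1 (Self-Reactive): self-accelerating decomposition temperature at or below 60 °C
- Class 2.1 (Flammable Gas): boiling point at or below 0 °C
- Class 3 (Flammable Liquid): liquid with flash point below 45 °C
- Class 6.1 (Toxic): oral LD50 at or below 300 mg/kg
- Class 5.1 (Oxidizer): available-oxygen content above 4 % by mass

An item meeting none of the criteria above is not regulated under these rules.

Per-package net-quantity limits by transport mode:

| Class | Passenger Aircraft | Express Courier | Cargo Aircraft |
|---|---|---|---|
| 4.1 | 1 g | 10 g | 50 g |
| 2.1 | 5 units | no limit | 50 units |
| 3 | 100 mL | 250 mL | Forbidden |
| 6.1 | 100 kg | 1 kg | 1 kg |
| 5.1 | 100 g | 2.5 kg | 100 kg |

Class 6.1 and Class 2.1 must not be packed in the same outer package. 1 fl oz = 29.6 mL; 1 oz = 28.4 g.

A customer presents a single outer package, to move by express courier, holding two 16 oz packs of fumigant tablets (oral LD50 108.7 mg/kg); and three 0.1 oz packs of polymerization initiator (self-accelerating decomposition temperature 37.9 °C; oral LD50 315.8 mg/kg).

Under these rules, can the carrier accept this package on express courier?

With oral LD50 108.7 mg/kg (≤ 300 mg/kg), the fumigant tablets fall in Class 6.1.
Self-accelerating decomposition temperature 37.9 °C meets the Class 4.1 criterion (Self-Reactive), so the polymerization initiator is Class 4.1.
Class 6.1 quantity: two 16 oz packs = 908.8 g.
908.8 g ≤ 1 kg (express courier limit, Class 6.1) — within limit.
Class 4.1 quantity: three 0.1 oz packs = 8.52 g.
8.52 g is within the express courier limit of 10 g for Class 4.1.
The segregation rule (Class 6.1 with Class 2.1) does not apply to Class 6.1 with Class 4.1.
Every hazard class is within its express courier limit and no segregation rule is violated.

Yes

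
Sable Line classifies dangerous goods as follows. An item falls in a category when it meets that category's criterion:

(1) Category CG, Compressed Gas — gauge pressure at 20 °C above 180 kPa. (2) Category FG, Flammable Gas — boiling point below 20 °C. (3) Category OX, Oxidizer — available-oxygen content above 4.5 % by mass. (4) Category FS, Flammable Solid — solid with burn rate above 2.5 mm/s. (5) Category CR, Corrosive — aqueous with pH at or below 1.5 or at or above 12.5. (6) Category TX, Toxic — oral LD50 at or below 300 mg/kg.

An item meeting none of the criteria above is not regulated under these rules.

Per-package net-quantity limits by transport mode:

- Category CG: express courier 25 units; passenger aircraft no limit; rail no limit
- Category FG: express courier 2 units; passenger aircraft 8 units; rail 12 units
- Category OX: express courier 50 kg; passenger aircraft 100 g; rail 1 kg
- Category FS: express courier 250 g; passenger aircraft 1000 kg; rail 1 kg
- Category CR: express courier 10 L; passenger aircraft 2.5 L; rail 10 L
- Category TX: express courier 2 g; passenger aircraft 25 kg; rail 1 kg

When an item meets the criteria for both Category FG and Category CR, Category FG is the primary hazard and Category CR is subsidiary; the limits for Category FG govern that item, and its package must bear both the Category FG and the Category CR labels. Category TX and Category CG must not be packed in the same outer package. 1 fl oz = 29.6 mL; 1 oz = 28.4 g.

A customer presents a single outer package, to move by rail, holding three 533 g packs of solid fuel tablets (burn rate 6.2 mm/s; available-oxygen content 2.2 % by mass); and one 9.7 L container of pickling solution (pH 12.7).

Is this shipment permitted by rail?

No

With burn rate 6.2 mm/s (> 2.5 mm/s), the solid fuel tablets fall in Category FS.
pH 12.7 meets the Category CR criterion (Corrosive), so the pickling solution is Category CR.
Category FS quantity: three 533 g packs = 1.599 kg.
1.599 kg exceeds the rail limit of 1 kg for Category FS.
Category CR quantity: 9.7 L.
9.7 L ≤ 10 L (rail limit, Category CR) — within limit.
The segregation rule (Category TX with Category CG) does not apply to Category FS with Category CR.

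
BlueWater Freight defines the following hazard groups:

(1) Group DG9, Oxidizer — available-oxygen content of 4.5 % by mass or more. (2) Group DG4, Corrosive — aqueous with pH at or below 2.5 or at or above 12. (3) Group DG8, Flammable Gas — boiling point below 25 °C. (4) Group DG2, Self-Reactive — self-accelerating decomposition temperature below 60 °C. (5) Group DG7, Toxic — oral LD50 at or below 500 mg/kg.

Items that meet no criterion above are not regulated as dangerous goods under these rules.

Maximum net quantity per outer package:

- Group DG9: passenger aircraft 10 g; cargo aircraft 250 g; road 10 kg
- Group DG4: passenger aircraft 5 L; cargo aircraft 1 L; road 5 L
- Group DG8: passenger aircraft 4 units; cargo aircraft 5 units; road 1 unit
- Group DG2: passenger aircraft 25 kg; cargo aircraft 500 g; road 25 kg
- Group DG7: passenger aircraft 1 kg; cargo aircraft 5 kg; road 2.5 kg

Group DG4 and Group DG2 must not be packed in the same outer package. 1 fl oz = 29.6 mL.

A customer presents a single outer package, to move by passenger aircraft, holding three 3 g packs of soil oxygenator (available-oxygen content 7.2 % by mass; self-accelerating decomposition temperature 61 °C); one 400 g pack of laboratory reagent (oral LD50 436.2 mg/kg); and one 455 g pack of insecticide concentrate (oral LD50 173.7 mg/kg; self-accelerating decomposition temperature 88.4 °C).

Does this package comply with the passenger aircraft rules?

The soil oxygenator has available-oxygen content 7.2 % by mass, which is ≥ 4.5 % by mass, so it is Group DG9 (Oxidizer).
Laboratory reagent: oral LD50 436.2 mg/kg ≤ 500 mg/kg → Group DG7 (Toxic).
Oral LD50 173.7 mg/kg meets the Group DG7 criterion (Toxic), so the insecticide concentrate is Group DG7.
Group DG7 net quantity: 400 g + 455 g = 855 g.
855 g is within the passenger aircraft limit of 1 kg for Group DG7.
Group DG9 quantity: three 3 g packs = 9 g.
9 g is within the passenger aircraft limit of 10 g for Group DG9.
The segregation rule (Group DG4 with Group DG2) does not apply to Group DG7 with Group DG9.
Every hazard group is within its passenger aircraft limit and no segregation rule is violated.

Yes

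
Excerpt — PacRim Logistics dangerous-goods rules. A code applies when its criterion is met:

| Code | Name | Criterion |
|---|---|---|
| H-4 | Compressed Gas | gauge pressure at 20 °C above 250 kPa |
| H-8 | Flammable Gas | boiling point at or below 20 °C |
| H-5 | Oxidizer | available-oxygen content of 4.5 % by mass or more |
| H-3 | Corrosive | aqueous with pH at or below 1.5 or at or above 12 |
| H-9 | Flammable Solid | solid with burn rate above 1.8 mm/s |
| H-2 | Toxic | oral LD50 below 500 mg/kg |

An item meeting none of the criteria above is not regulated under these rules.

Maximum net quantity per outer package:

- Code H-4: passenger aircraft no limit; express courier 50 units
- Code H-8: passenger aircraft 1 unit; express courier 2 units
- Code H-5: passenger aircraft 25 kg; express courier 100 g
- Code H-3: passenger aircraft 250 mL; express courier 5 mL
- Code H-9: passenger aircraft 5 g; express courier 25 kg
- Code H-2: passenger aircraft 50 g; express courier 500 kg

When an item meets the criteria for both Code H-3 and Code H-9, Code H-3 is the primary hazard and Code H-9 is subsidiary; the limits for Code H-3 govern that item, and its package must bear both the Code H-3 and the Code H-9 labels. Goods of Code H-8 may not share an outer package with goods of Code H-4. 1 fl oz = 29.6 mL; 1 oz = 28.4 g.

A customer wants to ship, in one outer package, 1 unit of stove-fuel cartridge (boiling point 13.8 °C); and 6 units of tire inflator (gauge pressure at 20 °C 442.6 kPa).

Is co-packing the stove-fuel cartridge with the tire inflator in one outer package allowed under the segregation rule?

Boiling point 13.8 °C meets the Code H-8 criterion (Flammable Gas), so the stove-fuel cartridge is Code H-8.
Tire inflator: gauge pressure at 20 °C 442.6 kPa > 250 kPa → Code H-4 (Compressed Gas).
Code H-8 and Code H-4 may not share an outer package.

No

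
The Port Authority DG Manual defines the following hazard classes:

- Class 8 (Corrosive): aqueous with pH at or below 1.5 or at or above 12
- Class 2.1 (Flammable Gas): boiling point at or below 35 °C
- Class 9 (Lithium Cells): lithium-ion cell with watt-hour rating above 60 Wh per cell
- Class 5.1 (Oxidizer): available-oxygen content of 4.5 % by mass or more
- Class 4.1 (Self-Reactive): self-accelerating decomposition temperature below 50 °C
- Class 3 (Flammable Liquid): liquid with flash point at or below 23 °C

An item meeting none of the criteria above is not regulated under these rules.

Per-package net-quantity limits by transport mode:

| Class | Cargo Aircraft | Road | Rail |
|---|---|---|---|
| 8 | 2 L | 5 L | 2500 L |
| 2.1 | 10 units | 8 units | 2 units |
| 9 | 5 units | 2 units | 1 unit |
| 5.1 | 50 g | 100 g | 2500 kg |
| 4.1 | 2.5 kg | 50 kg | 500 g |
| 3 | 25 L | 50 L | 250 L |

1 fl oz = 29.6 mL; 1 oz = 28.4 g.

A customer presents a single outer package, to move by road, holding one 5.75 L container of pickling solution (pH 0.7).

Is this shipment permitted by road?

No

pH 0.7 meets the Class 8 criterion (Corrosive), so the pickling solution is Class 8.
Class 8 quantity: 5.75 L.
5.75 L > 5 L (road limit, Class 8) — over the limit.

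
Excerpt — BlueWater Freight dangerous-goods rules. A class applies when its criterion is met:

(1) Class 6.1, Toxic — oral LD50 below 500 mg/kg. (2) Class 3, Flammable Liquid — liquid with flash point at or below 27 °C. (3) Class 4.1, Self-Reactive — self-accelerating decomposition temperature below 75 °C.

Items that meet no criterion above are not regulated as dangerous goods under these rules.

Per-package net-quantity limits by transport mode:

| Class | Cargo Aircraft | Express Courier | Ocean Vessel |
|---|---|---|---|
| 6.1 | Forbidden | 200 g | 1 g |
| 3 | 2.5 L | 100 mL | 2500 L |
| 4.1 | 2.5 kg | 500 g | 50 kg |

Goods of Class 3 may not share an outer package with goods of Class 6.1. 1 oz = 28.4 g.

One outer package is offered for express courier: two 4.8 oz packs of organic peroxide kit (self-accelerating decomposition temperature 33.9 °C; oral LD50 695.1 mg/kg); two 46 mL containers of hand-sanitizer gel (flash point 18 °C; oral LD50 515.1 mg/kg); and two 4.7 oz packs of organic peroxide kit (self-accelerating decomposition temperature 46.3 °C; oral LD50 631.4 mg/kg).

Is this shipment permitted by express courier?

No

Organic peroxide kit: self-accelerating decomposition temperature 33.9 °C < 75 °C → Class 4.1 (Self-Reactive).
Hand-sanitizer gel: flash point 18 °C ≤ 27 °C → Class 3 (Flammable Liquid).
Organic peroxide kit: self-accelerating decomposition temperature 46.3 °C < 75 °C → Class 4.1 (Self-Reactive).
Class 4.1 net quantity: (two 4.8 oz packs = 272.64 g) + (two 4.7 oz packs = 266.96 g) = 539.6 g.
539.6 g exceeds the express courier limit of 500 g for Class 4.1.
Class 3 quantity: two 46 mL containers = 92 mL.
92 mL ≤ 100 mL (express courier limit, Class 3) — within limit.
The segregation rule (Class 3 with Class 6.1) does not apply to Class 4.1 with Class 3.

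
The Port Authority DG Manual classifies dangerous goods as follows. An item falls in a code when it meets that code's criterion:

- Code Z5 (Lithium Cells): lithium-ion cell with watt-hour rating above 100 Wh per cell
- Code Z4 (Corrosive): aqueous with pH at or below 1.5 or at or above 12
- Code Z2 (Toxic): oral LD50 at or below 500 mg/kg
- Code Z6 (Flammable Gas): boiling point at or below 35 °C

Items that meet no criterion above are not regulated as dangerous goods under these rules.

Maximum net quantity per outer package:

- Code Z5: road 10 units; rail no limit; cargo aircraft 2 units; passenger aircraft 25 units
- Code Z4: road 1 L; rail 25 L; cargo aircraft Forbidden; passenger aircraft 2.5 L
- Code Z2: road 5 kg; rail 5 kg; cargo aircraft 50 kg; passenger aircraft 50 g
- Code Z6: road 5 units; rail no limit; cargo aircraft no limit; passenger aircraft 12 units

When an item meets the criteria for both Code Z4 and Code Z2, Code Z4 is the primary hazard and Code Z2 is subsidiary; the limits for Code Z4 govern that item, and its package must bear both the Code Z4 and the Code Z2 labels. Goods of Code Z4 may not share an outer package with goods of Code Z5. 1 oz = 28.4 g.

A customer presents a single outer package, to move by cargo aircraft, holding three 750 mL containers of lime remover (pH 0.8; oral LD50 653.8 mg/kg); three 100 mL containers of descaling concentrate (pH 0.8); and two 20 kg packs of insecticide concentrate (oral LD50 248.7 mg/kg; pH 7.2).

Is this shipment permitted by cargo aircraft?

No

The lime remover has pH 0.8, which is ≤ 1.5, so it is Code Z4 (Corrosive).
The descaling concentrate has pH 0.8, which is ≤ 1.5, so it is Code Z4 (Corrosive).
Insecticide concentrate: oral LD50 248.7 mg/kg ≤ 500 mg/kg → Code Z2 (Toxic).
Code Z2 quantity: two 20 kg packs = 40 kg.
40 kg ≤ 50 kg (cargo aircraft limit, Code Z2) — within limit.
Code Z4 net quantity: (three 750 mL containers = 2.25 L) + (three 100 mL containers = 300 mL) = 2.55 L.
By cargo aircraft, Code Z4 is Forbidden regardless of quantity.
The segregation rule (Code Z4 with Code Z5) does not apply to Code Z2 with Code Z4.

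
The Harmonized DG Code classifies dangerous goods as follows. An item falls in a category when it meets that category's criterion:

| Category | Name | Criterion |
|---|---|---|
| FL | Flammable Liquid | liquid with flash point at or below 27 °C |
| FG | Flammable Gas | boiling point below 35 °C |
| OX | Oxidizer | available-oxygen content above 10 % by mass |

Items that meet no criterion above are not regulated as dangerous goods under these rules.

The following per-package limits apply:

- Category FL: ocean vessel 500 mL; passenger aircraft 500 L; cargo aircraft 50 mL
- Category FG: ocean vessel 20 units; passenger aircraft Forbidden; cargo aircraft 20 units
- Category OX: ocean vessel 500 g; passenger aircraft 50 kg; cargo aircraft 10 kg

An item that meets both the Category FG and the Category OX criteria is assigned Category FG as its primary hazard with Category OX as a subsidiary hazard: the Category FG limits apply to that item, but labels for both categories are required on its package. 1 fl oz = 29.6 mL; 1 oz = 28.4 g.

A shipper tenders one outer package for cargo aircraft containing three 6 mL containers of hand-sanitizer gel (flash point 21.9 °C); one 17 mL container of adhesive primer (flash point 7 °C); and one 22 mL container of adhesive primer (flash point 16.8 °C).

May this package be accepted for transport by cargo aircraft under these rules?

Hand-sanitizer gel: flash point 21.9 °C ≤ 27 °C → Category FL (Flammable Liquid).
Adhesive primer: flash point 7 °C ≤ 27 °C → Category FL (Flammable Liquid).
The adhesive primer has flash point 16.8 °C, which is ≤ 27 °C, so it is Category FL (Flammable Liquid).
Total Category FL: (three 6 mL containers = 18 mL) + 17 mL + 22 mL = 57 mL.
57 mL exceeds the cargo aircraft limit of 50 mL for Category FL.

No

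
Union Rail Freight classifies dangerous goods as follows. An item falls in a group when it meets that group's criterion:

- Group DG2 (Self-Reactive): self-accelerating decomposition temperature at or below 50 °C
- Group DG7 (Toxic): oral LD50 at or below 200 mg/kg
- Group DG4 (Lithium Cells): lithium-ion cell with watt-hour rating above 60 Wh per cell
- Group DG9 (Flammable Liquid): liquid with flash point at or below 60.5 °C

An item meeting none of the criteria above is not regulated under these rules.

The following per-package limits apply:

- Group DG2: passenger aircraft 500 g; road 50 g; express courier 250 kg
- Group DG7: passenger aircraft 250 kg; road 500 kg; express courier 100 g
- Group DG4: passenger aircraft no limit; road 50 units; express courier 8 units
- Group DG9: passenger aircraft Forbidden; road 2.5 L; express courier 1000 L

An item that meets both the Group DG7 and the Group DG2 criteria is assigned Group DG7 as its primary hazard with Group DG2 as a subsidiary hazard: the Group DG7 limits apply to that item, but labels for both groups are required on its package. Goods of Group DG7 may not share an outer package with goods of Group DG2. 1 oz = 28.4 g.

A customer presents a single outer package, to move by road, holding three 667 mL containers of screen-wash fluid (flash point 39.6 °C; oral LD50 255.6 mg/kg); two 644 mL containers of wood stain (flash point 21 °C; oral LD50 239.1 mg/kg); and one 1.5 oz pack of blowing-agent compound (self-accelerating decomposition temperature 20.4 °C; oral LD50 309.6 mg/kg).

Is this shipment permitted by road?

No

Screen-wash fluid: flash point 39.6 °C ≤ 60.5 °C → Group DG9 (Flammable Liquid).
With flash point 21 °C (≤ 60.5 °C), the wood stain falls in Group DG9.
Self-accelerating decomposition temperature 20.4 °C meets the Group DG2 criterion (Self-Reactive), so the blowing-agent compound is Group DG2.
Group DG9 net quantity: (three 667 mL containers = 2.001 L) + (two 644 mL containers = 1.288 L) = 3.289 L.
3.289 L > 2.5 L (road limit, Group DG9) — over the limit.
Group DG2 quantity: one 1.5 oz pack = 42.6 g.
42.6 g ≤ 50 g (road limit, Group DG2) — within limit.
The segregation rule (Group DG7 with Group DG2) does not apply to Group DG9 with Group DG2.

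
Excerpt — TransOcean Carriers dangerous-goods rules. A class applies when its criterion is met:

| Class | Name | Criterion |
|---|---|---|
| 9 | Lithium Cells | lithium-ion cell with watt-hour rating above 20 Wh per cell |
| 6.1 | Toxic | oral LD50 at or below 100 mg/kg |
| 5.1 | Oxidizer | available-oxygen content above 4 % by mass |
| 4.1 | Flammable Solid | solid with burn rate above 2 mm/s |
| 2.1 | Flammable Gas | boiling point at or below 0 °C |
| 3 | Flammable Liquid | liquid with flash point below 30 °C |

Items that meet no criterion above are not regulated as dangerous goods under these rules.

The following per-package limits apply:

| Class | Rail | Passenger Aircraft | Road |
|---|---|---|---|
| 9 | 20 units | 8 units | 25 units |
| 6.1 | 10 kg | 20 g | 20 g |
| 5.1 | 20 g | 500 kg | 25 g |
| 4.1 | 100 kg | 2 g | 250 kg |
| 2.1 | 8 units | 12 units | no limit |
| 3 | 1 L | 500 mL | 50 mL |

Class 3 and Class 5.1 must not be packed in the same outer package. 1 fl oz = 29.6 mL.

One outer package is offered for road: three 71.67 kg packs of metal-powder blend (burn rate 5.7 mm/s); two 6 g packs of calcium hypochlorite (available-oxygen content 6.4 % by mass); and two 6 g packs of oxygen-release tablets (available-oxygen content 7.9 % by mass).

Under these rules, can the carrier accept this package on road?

Metal-powder blend: burn rate 5.7 mm/s > 2 mm/s → Class 4.1 (Flammable Solid).
Calcium hypochlorite: available-oxygen content 6.4 % by mass > 4 % by mass → Class 5.1 (Oxidizer).
With available-oxygen content 7.9 % by mass (> 4 % by mass), the oxygen-release tablets fall in Class 5.1.
Class 5.1 net quantity: (two 6 g packs = 12 g) + (two 6 g packs = 12 g) = 24 g.
That is within the Class 5.1 road limit of 25 g.
Class 4.1 quantity: three 71.67 kg packs = 215.01 kg.
215.01 kg ≤ 250 kg (road limit, Class 4.1) — within limit.
The segregation rule (Class 3 with Class 5.1) does not apply to Class 5.1 with Class 4.1.
Every hazard class is within its road limit and no segregation rule is violated.

Yes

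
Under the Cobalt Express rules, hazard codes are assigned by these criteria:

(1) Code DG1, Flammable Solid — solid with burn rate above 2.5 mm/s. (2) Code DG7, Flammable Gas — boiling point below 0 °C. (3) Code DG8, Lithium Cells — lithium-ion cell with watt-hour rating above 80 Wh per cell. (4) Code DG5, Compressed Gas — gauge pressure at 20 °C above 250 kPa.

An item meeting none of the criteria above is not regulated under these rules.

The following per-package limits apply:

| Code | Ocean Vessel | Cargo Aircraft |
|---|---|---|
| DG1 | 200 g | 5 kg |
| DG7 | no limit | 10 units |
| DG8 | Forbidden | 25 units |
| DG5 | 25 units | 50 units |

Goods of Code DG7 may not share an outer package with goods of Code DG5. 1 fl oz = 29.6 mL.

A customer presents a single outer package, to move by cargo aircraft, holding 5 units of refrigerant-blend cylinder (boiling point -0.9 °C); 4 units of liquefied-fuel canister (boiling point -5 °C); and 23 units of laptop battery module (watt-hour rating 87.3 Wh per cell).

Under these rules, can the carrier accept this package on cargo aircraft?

Yes

Refrigerant-blend cylinder: boiling point -0.9 °C < 0 °C → Code DG7 (Flammable Gas).
Boiling point -5 °C meets the Code DG7 criterion (Flammable Gas), so the liquefied-fuel canister is Code DG7.
The laptop battery module has watt-hour rating 87.3 Wh per cell, which is > 80 Wh per cell, so it is Code DG8 (Lithium Cells).
Total Code DG7: 5 units + 4 units = 9 units.
9 units ≤ 10 units (cargo aircraft limit, Code DG7) — within limit.
Code DG8 quantity: 23 units.
That is within the Code DG8 cargo aircraft limit of 25 units.
The segregation rule (Code DG7 with Code DG5) does not apply to Code DG7 with Code DG8.
Every hazard code is within its cargo aircraft limit and no segregation rule is violated.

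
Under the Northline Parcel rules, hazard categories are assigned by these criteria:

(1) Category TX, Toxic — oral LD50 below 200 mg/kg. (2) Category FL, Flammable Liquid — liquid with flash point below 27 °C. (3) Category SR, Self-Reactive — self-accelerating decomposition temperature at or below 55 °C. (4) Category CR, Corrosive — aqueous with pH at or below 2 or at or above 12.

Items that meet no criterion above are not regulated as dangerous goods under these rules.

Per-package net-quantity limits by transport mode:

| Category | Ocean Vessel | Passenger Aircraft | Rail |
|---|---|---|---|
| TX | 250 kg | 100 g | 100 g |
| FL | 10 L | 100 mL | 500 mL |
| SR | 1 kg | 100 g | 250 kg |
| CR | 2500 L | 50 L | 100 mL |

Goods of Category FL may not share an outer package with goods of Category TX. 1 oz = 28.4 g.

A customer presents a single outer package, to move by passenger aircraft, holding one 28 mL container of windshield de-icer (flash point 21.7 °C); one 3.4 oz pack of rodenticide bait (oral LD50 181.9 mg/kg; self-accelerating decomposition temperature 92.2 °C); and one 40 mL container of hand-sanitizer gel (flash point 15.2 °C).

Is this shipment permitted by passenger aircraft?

Windshield de-icer: flash point 21.7 °C < 27 °C → Category FL (Flammable Liquid).
With oral LD50 181.9 mg/kg (< 200 mg/kg), the rodenticide bait falls in Category TX.
The hand-sanitizer gel has flash point 15.2 °C, which is < 27 °C, so it is Category FL (Flammable Liquid).
Total Category FL: 28 mL + 40 mL = 68 mL.
68 mL is within the passenger aircraft limit of 100 mL for Category FL.
Category TX quantity: one 3.4 oz pack = 96.56 g.
That is within the Category TX passenger aircraft limit of 100 g.
Category FL and Category TX may not share an outer package.

No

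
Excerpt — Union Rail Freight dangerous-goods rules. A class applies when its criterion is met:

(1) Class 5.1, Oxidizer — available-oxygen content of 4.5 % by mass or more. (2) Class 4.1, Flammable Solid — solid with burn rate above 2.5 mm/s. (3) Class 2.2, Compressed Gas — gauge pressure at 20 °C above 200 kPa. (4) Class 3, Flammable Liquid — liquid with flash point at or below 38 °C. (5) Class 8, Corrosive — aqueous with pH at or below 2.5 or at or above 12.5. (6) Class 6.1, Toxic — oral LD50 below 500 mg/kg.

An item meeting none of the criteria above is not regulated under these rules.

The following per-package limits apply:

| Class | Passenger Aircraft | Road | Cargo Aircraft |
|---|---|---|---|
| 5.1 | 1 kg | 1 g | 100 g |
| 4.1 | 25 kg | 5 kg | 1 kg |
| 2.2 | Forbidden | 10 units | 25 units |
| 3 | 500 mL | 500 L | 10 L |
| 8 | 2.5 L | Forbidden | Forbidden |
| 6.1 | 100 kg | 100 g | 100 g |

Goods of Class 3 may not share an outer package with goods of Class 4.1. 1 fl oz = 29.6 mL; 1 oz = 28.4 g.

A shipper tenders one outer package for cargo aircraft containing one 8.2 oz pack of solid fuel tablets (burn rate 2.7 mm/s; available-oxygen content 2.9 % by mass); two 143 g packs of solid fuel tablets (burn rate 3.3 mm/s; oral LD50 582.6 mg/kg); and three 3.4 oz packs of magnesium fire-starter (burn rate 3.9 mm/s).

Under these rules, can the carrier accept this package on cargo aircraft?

Yes

The solid fuel tablets have burn rate 2.7 mm/s, which is > 2.5 mm/s, so they are Class 4.1 (Flammable Solid).
Burn rate 3.3 mm/s meets the Class 4.1 criterion (Flammable Solid), so the solid fuel tablets are Class 4.1.
Burn rate 3.9 mm/s meets the Class 4.1 criterion (Flammable Solid), so the magnesium fire-starter is Class 4.1.
Total Class 4.1: (one 8.2 oz pack = 232.88 g) + (two 143 g packs = 286 g) + (three 3.4 oz packs = 289.68 g) = 808.56 g.
808.56 g ≤ 1 kg (cargo aircraft limit, Class 4.1) — within limit.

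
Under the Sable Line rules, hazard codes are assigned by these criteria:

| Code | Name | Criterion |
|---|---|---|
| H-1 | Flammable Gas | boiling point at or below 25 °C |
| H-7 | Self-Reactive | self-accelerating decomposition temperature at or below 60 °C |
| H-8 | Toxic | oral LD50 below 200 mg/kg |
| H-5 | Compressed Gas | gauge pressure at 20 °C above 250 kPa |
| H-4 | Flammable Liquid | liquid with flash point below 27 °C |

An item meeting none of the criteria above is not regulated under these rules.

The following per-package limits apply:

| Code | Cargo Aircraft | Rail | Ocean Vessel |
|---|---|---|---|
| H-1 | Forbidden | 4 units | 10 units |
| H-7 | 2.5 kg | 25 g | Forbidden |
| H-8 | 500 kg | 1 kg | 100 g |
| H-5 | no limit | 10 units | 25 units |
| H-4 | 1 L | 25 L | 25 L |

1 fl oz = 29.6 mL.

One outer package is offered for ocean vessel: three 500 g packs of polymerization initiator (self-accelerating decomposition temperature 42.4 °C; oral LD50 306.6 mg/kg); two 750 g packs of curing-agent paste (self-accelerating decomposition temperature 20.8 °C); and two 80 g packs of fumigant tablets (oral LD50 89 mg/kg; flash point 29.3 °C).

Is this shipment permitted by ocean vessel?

No

Polymerization initiator: self-accelerating decomposition temperature 42.4 °C ≤ 60 °C → Code H-7 (Self-Reactive).
Self-accelerating decomposition temperature 20.8 °C meets the Code H-7 criterion (Self-Reactive), so the curing-agent paste is Code H-7.
Oral LD50 89 mg/kg meets the Code H-8 criterion (Toxic), so the fumigant tablets are Code H-8.
Total Code H-7: (three 500 g packs = 1.5 kg) + (two 750 g packs = 1.5 kg) = 3 kg.
Code H-7 is Forbidden by ocean vessel.
Code H-8 quantity: two 80 g packs = 160 g.
That exceeds the Code H-8 ocean vessel limit of 100 g.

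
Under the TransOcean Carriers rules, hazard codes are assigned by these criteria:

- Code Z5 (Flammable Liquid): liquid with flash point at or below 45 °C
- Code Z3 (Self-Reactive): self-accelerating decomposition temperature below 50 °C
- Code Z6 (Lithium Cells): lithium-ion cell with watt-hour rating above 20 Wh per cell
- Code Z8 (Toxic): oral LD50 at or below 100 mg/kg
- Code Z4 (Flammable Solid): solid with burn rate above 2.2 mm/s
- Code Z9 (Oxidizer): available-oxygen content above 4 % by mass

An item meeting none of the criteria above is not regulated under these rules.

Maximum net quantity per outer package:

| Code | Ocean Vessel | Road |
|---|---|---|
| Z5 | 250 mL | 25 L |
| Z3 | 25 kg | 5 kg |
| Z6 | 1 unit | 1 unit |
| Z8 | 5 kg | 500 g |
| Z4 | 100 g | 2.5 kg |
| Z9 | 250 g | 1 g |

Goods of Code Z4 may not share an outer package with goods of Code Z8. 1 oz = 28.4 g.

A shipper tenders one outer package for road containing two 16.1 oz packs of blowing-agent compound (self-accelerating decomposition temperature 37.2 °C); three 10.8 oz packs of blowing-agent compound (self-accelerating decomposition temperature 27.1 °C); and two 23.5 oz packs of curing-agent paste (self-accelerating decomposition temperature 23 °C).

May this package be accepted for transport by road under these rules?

The blowing-agent compound has self-accelerating decomposition temperature 37.2 °C, which is < 50 °C, so it is Code Z3 (Self-Reactive).
With self-accelerating decomposition temperature 27.1 °C (< 50 °C), the blowing-agent compound falls in Code Z3.
Self-accelerating decomposition temperature 23 °C meets the Code Z3 criterion (Self-Reactive), so the curing-agent paste is Code Z3.
Total Code Z3: (two 16.1 oz packs = 914.48 g) + (three 10.8 oz packs = 920.16 g) + (two 23.5 oz packs = 1334.8 g) = 3169.44 g.
3169.44 g ≤ 5 kg (road limit, Code Z3) — within limit.

Yes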